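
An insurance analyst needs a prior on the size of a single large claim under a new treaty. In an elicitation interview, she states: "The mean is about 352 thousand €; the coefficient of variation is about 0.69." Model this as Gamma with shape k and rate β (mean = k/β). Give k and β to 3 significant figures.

k ≈ 2.1, β ≈ 0.00597

For Gamma(k, rate β): mean = k/β, variance = k/β², so CV = 1/√k.
CV = 0.69, hence k = 1/CV² = 2.1.
Then β = k/mean = 2.1/352 = 0.00597.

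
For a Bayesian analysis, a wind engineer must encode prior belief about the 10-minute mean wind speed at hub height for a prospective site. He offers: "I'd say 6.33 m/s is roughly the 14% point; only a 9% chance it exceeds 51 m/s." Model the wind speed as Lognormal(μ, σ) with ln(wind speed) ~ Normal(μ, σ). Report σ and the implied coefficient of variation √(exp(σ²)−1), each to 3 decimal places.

If T ~ Lognormal(μ,σ) then ln T ~ Normal(μ,σ), so the p-quantile of ln T is μ + z_p·σ.
ln(6.33) = 1.845 and ln(51) = 3.932; z_{0.14} = -1.08, z_{0.91} = 1.341.
σ = (3.932 − 1.845)/(1.341 − (-1.08)) = 0.862.
μ = 1.845 − (-1.08)·0.862 = 2.776.
CV = √(exp(σ²)−1) = √(exp(0.7427)−1) = 1.050.

σ ≈ 0.862, CV ≈ 1.050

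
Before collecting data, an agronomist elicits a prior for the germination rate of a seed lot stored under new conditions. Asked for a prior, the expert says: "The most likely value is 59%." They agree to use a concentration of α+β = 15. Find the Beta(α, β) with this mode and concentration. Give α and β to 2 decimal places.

For α,β > 1 the Beta mode is (α−1)/(α+β−2). With α+β = 15, the mode is (α−1)/13.
Set (α−1)/13 = 0.59 → α = 1 + 0.59·13 = 8.67.
β = 15 − α = 6.33.

α = 8.67, β = 6.33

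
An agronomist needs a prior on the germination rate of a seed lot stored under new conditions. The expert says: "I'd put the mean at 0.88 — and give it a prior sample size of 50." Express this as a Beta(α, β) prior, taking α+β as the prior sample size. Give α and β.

α = 44, β = 6

Under the effective-sample-size interpretation, Beta(α, β) has prior mean α/(α+β) and prior sample size α+β.
So α+β = 50 and α/(α+β) = 0.88, giving α = 0.88·50 = 44 and β = 50 − 44 = 6.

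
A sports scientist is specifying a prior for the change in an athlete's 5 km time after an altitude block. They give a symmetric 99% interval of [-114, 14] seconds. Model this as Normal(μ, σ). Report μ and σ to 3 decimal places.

μ = -50.000, σ = 24.846

A symmetric 99% interval runs μ ± z·σ with z = 2.576.
Half-width = 64, so σ = 64/2.576 = 24.846.
μ is the interval midpoint, -50.000.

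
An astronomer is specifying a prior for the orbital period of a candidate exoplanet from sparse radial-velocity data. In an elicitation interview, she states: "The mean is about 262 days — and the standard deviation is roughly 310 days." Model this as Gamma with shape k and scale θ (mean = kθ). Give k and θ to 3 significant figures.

For Gamma(k, scale θ): mean = kθ, variance = kθ², so CV = 1/√k.
CV = SD/mean = 310/262 = 1.183, hence k = 1/CV² = 0.714.
Then θ = mean/k = 262/0.714 = 367.

k ≈ 0.714, θ ≈ 367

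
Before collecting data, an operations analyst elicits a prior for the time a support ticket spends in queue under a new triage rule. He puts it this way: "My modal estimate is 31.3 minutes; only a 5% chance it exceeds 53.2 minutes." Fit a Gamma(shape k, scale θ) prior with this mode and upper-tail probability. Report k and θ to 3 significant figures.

k ≈ 10.9, θ ≈ 3.15

Gamma(k,θ) with k>1 has mode (k−1)θ, so θ = 31.3/(k−1).
Need P(X < 53.2) = 0.95 with θ tied to k this way. Start at k = 2, θ = 31.3: P(X<53.2) ≈ 0.507.
Too low — raise k to concentrate. Iterating converges to k ≈ 10.9.
Then θ = 31.3/(10.9−1) ≈ 3.15.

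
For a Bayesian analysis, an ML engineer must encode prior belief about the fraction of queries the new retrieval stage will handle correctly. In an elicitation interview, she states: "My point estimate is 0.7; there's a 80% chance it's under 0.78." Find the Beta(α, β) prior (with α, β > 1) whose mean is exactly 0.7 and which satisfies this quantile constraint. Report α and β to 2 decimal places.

α ≈ 16.81, β ≈ 7.20

With mean 0.7 fixed, write α = 0.7s, β = 0.3s where s = α+β.
Need P(θ < 0.78) = 0.8 under Beta(0.7s, 0.3s). Normal approximation: (q−m)/√(m(1−m)/s) ≈ z_{0.8} = 0.842, so s ≈ 0.7·0.3·(0.842)²/(0.78−0.7)² = 23.2.
At s = 23.2: P(θ<0.78) ≈ 0.796. Adjusting to match 0.8 gives s ≈ 24.01.
So α = 0.7·24.01 ≈ 16.81, β = 0.3·24.01 ≈ 7.20.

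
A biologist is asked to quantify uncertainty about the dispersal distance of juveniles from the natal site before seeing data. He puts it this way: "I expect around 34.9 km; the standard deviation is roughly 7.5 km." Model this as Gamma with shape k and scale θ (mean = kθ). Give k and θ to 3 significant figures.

k ≈ 21.7, θ ≈ 1.61

For Gamma(k, scale θ): mean = kθ, variance = kθ², so CV = 1/√k.
CV = SD/mean = 7.5/34.9 = 0.2149, hence k = 1/CV² = 21.7.
Then θ = mean/k = 34.9/21.7 = 1.61.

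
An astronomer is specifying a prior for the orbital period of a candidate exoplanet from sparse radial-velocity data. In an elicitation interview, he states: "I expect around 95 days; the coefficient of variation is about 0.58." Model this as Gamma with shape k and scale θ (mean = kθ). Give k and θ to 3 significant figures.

k ≈ 2.97, θ ≈ 32

For Gamma(k, scale θ): mean = kθ, variance = kθ², so CV = 1/√k.
CV = 0.58, hence k = 1/CV² = 2.97.
Then θ = mean/k = 95/2.97 = 32.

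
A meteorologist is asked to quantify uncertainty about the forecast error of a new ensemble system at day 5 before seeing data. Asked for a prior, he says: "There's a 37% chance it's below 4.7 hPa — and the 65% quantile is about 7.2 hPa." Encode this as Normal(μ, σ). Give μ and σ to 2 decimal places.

μ = 5.86, σ = 3.49

For Normal(μ,σ), the p-quantile is μ + z_p·σ. Here z_{0.37} = -0.3319, z_{0.65} = 0.3853.
So 4.7 = μ − 0.3319σ and 7.2 = μ + 0.3853σ.
Subtracting: σ = (7.2 − 4.7)/(0.3853 − (-0.3319)) = 3.49.
Then μ = 4.7 − (-0.3319)·3.49 = 5.86.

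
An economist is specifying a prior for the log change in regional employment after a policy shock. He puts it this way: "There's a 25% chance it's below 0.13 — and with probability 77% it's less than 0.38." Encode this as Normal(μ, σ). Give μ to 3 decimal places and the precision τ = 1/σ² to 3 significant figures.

μ = 0.249, τ = 32

The p-quantile of Normal(μ,σ) is μ + z_p·σ, with z_{0.25} = -0.6745 and z_{0.77} = 0.7388.
Eliminate σ: μ = (z₂·x₁ − z₁·x₂)/(z₂ − z₁) = (0.7388·0.13 − (-0.6745)·0.38)/1.413 = 0.249.
Then σ = (x₂ − x₁)/(z₂ − z₁) = (0.38 − 0.13)/1.413 = 0.177.
Precision τ = 1/σ² = 1/0.1769² = 32.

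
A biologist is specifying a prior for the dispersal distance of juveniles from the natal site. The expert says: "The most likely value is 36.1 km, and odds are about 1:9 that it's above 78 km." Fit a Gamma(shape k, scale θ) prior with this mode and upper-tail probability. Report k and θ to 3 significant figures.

Gamma(k,θ) with k>1 has mode (k−1)θ, so θ = 36.1/(k−1).
Need P(X < 78) = 0.9 with θ tied to k this way. Start at k = 2, θ = 36.1: P(X<78) ≈ 0.636.
Too low — raise k to concentrate. Iterating converges to k ≈ 4.24.
Then θ = 36.1/(4.24−1) ≈ 11.1.

k ≈ 4.24, θ ≈ 11.1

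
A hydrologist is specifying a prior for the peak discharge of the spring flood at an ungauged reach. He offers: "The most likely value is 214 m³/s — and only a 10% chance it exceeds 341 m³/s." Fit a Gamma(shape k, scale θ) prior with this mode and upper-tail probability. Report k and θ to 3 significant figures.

Gamma(k,θ) with k>1 has mode (k−1)θ, so θ = 214/(k−1).
Need P(X < 341) = 0.9 with θ tied to k this way. Start at k = 2, θ = 214: P(X<341) ≈ 0.473.
Too low — raise k to concentrate. Iterating converges to k ≈ 9.65.
Then θ = 214/(9.65−1) ≈ 24.7.

k ≈ 9.65, θ ≈ 24.7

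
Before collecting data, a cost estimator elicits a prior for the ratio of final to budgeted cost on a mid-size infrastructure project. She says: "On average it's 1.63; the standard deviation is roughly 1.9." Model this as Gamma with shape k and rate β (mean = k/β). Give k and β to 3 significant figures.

k ≈ 0.736, β ≈ 0.452

For Gamma(k, rate β): mean = k/β, variance = k/β², so CV = 1/√k.
CV = SD/mean = 1.9/1.63 = 1.166, hence k = 1/CV² = 0.736.
Then β = k/mean = 0.736/1.63 = 0.452.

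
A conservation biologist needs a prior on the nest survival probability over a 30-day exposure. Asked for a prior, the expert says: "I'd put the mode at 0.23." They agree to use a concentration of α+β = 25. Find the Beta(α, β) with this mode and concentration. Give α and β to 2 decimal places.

For α,β > 1 the Beta mode is (α−1)/(α+β−2). With α+β = 25, the mode is (α−1)/23.
Set (α−1)/23 = 0.23 → α = 1 + 0.23·23 = 6.29.
β = 25 − α = 18.71.

α = 6.29, β = 18.71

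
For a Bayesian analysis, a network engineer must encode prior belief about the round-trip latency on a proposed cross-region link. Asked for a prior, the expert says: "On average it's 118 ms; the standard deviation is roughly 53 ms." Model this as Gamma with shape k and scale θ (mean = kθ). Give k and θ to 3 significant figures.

k ≈ 4.96, θ ≈ 23.8

For Gamma(k, scale θ): mean = kθ, variance = kθ², so CV = 1/√k.
CV = SD/mean = 53/118 = 0.4492, hence k = 1/CV² = 4.96.
Then θ = mean/k = 118/4.96 = 23.8.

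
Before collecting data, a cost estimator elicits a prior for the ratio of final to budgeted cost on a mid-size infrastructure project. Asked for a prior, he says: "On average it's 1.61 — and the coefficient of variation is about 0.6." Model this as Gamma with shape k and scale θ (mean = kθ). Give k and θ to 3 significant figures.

k ≈ 2.78, θ ≈ 0.58

For Gamma(k, scale θ): mean = kθ, variance = kθ², so CV = 1/√k.
CV = 0.6, hence k = 1/CV² = 2.78.
Then θ = mean/k = 1.61/2.78 = 0.58.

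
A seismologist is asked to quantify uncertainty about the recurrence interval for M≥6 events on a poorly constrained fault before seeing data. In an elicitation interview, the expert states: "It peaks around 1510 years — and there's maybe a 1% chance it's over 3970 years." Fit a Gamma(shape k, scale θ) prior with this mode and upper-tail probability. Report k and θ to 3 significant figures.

Gamma(k,θ) with k>1 has mode (k−1)θ, so θ = 1510/(k−1).
Need P(X < 3970) = 0.99 with θ tied to k this way. Start at k = 2, θ = 1510: P(X<3970) ≈ 0.738.
Too low — raise k to concentrate. Iterating converges to k ≈ 5.97.
Then θ = 1510/(5.97−1) ≈ 304.

k ≈ 5.97, θ ≈ 304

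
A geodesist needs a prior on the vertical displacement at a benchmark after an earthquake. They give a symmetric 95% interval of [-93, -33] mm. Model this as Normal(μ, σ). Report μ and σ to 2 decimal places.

A symmetric 95% interval runs μ ± z·σ with z = 1.96.
Half-width = 30, so σ = 30/1.96 = 15.31.
μ is the interval midpoint, -63.00.

μ = -63.00, σ = 15.31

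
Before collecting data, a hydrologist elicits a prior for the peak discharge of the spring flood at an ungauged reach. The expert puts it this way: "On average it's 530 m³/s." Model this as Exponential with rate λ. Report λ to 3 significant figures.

Exponential mean = 1/λ, so λ = 1/530.0 = 0.00189.

λ ≈ 0.00189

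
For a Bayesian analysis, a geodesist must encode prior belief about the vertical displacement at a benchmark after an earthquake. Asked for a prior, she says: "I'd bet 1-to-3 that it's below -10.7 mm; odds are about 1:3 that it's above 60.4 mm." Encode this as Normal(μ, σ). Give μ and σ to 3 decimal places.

For Normal(μ,σ), the p-quantile is μ + z_p·σ. Here z_{0.25} = -0.6745, z_{0.75} = 0.6745.
So -10.7 = μ − 0.6745σ and 60.4 = μ + 0.6745σ.
Subtracting: σ = (60.4 − -10.7)/(0.6745 − (-0.6745)) = 52.707.
Then μ = -10.7 − (-0.6745)·52.707 = 24.850.

μ = 24.850, σ = 52.707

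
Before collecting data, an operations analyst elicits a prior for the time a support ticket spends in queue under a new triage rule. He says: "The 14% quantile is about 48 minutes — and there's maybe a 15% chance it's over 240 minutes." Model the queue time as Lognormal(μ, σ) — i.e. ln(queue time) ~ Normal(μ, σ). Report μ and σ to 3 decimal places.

μ ≈ 4.693, σ ≈ 0.760

If T ~ Lognormal(μ,σ) then ln T ~ Normal(μ,σ), so the p-quantile of ln T is μ + z_p·σ.
ln(48) = 3.871 and ln(240) = 5.481; z_{0.14} = -1.08, z_{0.85} = 1.036.
σ = (5.481 − 3.871)/(1.036 − (-1.08)) = 0.760.
μ = 3.871 − (-1.08)·0.760 = 4.693.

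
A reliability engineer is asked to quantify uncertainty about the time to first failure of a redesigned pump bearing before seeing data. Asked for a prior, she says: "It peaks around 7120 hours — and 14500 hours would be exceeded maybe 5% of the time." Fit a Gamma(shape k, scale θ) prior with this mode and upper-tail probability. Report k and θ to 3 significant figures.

Gamma(k,θ) with k>1 has mode (k−1)θ, so θ = 7120/(k−1).
Need P(X < 14500) = 0.95 with θ tied to k this way. Start at k = 2, θ = 7120: P(X<14500) ≈ 0.604.
Too low — raise k to concentrate. Iterating converges to k ≈ 6.47.
Then θ = 7120/(6.47−1) ≈ 1300.

k ≈ 6.47, θ ≈ 1300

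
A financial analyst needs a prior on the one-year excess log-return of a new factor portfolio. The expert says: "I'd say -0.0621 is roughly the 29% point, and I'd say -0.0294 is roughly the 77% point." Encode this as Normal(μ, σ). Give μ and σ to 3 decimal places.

μ = -0.048, σ = 0.025

The p-quantile of Normal(μ,σ) is μ + z_p·σ, with z_{0.29} = -0.5534 and z_{0.77} = 0.7388.
Eliminate σ: μ = (z₂·x₁ − z₁·x₂)/(z₂ − z₁) = (0.7388·-0.0621 − (-0.5534)·-0.0294)/1.292 = -0.048.
Then σ = (x₂ − x₁)/(z₂ − z₁) = (-0.0294 − -0.0621)/1.292 = 0.025.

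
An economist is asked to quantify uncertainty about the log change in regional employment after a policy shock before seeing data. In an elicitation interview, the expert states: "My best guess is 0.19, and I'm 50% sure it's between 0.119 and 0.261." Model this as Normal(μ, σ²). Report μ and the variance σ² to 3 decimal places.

μ = 0.190, σ² = 0.011

A symmetric 50% interval runs μ ± z·σ with z = 0.6745.
Half-width = 0.071, so σ = 0.071/0.6745 = 0.1053 and σ² = 0.011.
μ is the stated best guess, 0.190.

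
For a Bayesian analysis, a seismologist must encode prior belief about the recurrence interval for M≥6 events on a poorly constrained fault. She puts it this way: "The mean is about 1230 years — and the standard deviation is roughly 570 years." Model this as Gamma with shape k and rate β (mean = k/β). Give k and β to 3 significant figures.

For Gamma(k, rate β): mean = k/β, variance = k/β², so CV = 1/√k.
CV = SD/mean = 570/1230 = 0.4634, hence k = 1/CV² = 4.66.
Then β = k/mean = 4.66/1230 = 0.00379.

k ≈ 4.66, β ≈ 0.00379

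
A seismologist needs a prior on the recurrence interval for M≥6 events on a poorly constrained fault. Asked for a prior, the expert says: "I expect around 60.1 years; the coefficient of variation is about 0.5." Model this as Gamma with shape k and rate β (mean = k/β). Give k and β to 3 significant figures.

k ≈ 4, β ≈ 0.0666

For Gamma(k, rate β): mean = k/β, variance = k/β², so CV = 1/√k.
CV = 0.5, hence k = 1/CV² = 4.
Then β = k/mean = 4/60.1 = 0.0666.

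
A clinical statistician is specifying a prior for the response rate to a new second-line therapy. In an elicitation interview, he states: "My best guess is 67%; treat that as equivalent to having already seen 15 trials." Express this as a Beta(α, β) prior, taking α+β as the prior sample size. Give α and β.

α = 10.05, β = 4.95

Under the effective-sample-size interpretation, Beta(α, β) has prior mean α/(α+β) and prior sample size α+β.
So α+β = 15 and α/(α+β) = 0.67, giving α = 0.67·15 = 10.05 and β = 15 − 10.05 = 4.95.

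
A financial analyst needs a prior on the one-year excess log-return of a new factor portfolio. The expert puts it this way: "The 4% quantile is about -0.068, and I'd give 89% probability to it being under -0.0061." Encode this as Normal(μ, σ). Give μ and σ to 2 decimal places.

μ = -0.03, σ = 0.02

For Normal(μ,σ), the p-quantile is μ + z_p·σ. Here z_{0.04} = -1.751, z_{0.89} = 1.227.
So -0.068 = μ − 1.751σ and -0.0061 = μ + 1.227σ.
Subtracting: σ = (-0.0061 − -0.068)/(1.227 − (-1.751)) = 0.02.
Then μ = -0.068 − (-1.751)·0.02 = -0.03.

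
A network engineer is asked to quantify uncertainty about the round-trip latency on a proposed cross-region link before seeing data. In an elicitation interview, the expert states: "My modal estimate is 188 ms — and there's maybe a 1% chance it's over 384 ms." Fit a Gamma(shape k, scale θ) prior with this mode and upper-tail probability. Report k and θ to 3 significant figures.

Gamma(k,θ) with k>1 has mode (k−1)θ, so θ = 188/(k−1).
Need P(X < 384) = 0.99 with θ tied to k this way. Start at k = 2, θ = 188: P(X<384) ≈ 0.605.
Too low — raise k to concentrate. Iterating converges to k ≈ 10.6.
Then θ = 188/(10.6−1) ≈ 19.6.

k ≈ 10.6, θ ≈ 19.6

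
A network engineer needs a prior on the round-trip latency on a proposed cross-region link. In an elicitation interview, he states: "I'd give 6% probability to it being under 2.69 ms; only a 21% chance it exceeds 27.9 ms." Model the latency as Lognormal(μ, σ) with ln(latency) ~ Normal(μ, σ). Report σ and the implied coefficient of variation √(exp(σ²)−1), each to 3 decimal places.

If T ~ Lognormal(μ,σ) then ln T ~ Normal(μ,σ), so the p-quantile of ln T is μ + z_p·σ.
ln(2.69) = 0.9895 and ln(27.9) = 3.329; z_{0.06} = -1.555, z_{0.79} = 0.8064.
σ = (3.329 − 0.9895)/(0.8064 − (-1.555)) = 0.991.
μ = 0.9895 − (-1.555)·0.991 = 2.530.
CV = √(exp(σ²)−1) = √(exp(0.9814)−1) = 1.292.

σ ≈ 0.991, CV ≈ 1.292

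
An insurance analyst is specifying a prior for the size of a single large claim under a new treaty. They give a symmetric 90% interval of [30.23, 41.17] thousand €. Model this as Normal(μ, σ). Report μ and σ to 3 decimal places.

μ = 35.700, σ = 3.326

A symmetric 90% interval runs μ ± z·σ with z = 1.645.
Half-width = 5.47, so σ = 5.47/1.645 = 3.326.
μ is the interval midpoint, 35.700.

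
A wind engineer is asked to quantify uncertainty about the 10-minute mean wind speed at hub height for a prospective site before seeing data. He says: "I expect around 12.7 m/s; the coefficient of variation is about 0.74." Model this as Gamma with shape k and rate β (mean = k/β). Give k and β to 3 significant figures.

k ≈ 1.83, β ≈ 0.144

For Gamma(k, rate β): mean = k/β, variance = k/β², so CV = 1/√k.
CV = 0.74, hence k = 1/CV² = 1.83.
Then β = k/mean = 1.83/12.7 = 0.144.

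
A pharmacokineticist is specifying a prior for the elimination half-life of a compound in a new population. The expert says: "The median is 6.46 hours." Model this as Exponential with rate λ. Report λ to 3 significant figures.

Exponential median = ln 2 / λ, so λ = ln 2 / 6.46 = 0.107.

λ ≈ 0.107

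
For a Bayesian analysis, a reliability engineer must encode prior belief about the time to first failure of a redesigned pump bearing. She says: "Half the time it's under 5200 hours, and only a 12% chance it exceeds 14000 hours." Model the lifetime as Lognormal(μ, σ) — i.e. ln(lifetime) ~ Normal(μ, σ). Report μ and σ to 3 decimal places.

If T ~ Lognormal(μ,σ) then ln T ~ Normal(μ,σ), so the p-quantile of ln T is μ + z_p·σ.
ln(5200) = 8.556 and ln(14000) = 9.547; z_{0.5} = 0, z_{0.88} = 1.175.
σ = (9.547 − 8.556)/(1.175 − (0)) = 0.843.
μ = 8.556 − (0)·0.843 = 8.556.

μ ≈ 8.556, σ ≈ 0.843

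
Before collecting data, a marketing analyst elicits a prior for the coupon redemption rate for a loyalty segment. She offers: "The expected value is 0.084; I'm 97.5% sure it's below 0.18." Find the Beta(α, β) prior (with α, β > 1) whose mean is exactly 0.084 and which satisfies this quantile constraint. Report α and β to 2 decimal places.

α ≈ 3.76, β ≈ 41.01

With mean 0.084 fixed, write α = 0.084s, β = 0.916s where s = α+β.
Need P(θ < 0.18) = 0.975 under Beta(0.084s, 0.916s). Normal approximation: (q−m)/√(m(1−m)/s) ≈ z_{0.975} = 1.96, so s ≈ 0.084·0.916·(1.96)²/(0.18−0.084)² = 32.1.
At s = 32.1: P(θ<0.18) ≈ 0.956. Adjusting to match 0.975 gives s ≈ 44.77.
So α = 0.084·44.77 ≈ 3.76, β = 0.916·44.77 ≈ 41.01.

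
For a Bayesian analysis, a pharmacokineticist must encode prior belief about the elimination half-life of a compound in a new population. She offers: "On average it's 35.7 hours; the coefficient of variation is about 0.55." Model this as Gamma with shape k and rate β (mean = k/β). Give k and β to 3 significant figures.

k ≈ 3.31, β ≈ 0.0926

For Gamma(k, rate β): mean = k/β, variance = k/β², so CV = 1/√k.
CV = 0.55, hence k = 1/CV² = 3.31.
Then β = k/mean = 3.31/35.7 = 0.0926.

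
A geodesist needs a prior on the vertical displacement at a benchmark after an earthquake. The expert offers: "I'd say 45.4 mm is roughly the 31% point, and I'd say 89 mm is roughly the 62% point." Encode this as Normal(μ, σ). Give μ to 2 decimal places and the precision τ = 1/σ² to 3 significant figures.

μ = 72.38, τ = 0.000338

The p-quantile of Normal(μ,σ) is μ + z_p·σ, with z_{0.31} = -0.4959 and z_{0.62} = 0.3055.
Eliminate σ: μ = (z₂·x₁ − z₁·x₂)/(z₂ − z₁) = (0.3055·45.4 − (-0.4959)·89)/0.8013 = 72.38.
Then σ = (x₂ − x₁)/(z₂ − z₁) = (89 − 45.4)/0.8013 = 54.41.
Precision τ = 1/σ² = 1/54.41² = 0.000338.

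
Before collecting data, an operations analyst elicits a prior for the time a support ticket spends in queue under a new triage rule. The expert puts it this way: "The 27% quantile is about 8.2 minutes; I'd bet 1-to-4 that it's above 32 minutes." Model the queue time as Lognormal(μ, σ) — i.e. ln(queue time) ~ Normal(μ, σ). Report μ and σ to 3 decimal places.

μ ≈ 2.678, σ ≈ 0.936

If T ~ Lognormal(μ,σ) then ln T ~ Normal(μ,σ), so the p-quantile of ln T is μ + z_p·σ.
ln(8.2) = 2.104 and ln(32) = 3.466; z_{0.27} = -0.6128, z_{0.8} = 0.8416.
σ = (3.466 − 2.104)/(0.8416 − (-0.6128)) = 0.936.
μ = 2.104 − (-0.6128)·0.936 = 2.678.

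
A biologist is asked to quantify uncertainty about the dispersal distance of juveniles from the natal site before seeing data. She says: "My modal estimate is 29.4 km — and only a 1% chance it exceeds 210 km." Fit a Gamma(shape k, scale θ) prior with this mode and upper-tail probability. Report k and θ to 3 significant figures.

k ≈ 1.9, θ ≈ 32.5

Gamma(k,θ) with k>1 has mode (k−1)θ, so θ = 29.4/(k−1).
Need P(X < 210) = 0.99 with θ tied to k this way. Start at k = 2, θ = 29.4: P(X<210) ≈ 0.994.
Too high — lower k to spread out. Iterating converges to k ≈ 1.9.
Then θ = 29.4/(1.9−1) ≈ 32.5.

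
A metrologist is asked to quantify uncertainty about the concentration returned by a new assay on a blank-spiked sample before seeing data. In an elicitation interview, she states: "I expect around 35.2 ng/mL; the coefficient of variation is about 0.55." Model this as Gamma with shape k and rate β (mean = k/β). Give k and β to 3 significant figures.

For Gamma(k, rate β): mean = k/β, variance = k/β², so CV = 1/√k.
CV = 0.55, hence k = 1/CV² = 3.31.
Then β = k/mean = 3.31/35.2 = 0.0939.

k ≈ 3.31, β ≈ 0.0939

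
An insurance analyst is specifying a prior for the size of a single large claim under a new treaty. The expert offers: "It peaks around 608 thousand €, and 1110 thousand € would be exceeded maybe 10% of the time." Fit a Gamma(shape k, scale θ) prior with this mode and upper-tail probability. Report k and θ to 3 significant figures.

k ≈ 6.26, θ ≈ 116

Gamma(k,θ) with k>1 has mode (k−1)θ, so θ = 608/(k−1).
Need P(X < 1110) = 0.9 with θ tied to k this way. Start at k = 2, θ = 608: P(X<1110) ≈ 0.545.
Too low — raise k to concentrate. Iterating converges to k ≈ 6.26.
Then θ = 608/(6.26−1) ≈ 116.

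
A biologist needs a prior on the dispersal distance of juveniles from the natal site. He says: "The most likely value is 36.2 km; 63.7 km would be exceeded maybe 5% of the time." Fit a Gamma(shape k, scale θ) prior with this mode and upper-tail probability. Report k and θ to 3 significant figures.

Gamma(k,θ) with k>1 has mode (k−1)θ, so θ = 36.2/(k−1).
Need P(X < 63.7) = 0.95 with θ tied to k this way. Start at k = 2, θ = 36.2: P(X<63.7) ≈ 0.525.
Too low — raise k to concentrate. Iterating converges to k ≈ 9.73.
Then θ = 36.2/(9.73−1) ≈ 4.14.

k ≈ 9.73, θ ≈ 4.14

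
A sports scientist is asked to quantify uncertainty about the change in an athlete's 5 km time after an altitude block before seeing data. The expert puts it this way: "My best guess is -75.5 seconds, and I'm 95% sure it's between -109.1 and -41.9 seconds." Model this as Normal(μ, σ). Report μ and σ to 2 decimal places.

μ = -75.50, σ = 17.14

A symmetric 95% interval runs μ ± z·σ with z = 1.96.
Half-width = 33.6, so σ = 33.6/1.96 = 17.14.
μ is the stated best guess, -75.50.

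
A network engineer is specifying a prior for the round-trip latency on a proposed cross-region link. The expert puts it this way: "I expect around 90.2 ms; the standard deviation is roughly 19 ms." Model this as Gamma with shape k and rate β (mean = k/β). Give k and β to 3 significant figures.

k ≈ 22.5, β ≈ 0.25

For Gamma(k, rate β): mean = k/β, variance = k/β², so CV = 1/√k.
CV = SD/mean = 19/90.2 = 0.2106, hence k = 1/CV² = 22.5.
Then β = k/mean = 22.5/90.2 = 0.25.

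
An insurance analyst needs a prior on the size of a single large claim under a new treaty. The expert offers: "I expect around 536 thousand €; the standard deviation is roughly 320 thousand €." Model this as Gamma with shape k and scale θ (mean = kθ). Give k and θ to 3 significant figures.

For Gamma(k, scale θ): mean = kθ, variance = kθ², so CV = 1/√k.
CV = SD/mean = 320/536 = 0.597, hence k = 1/CV² = 2.81.
Then θ = mean/k = 536/2.81 = 191.

k ≈ 2.81, θ ≈ 191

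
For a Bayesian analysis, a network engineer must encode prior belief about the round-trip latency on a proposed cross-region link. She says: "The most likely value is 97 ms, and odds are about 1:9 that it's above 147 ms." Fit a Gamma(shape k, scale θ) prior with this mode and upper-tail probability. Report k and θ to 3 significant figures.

k ≈ 11.8, θ ≈ 9

Gamma(k,θ) with k>1 has mode (k−1)θ, so θ = 97/(k−1).
Need P(X < 147) = 0.9 with θ tied to k this way. Start at k = 2, θ = 97: P(X<147) ≈ 0.447.
Too low — raise k to concentrate. Iterating converges to k ≈ 11.8.
Then θ = 97/(11.8−1) ≈ 9.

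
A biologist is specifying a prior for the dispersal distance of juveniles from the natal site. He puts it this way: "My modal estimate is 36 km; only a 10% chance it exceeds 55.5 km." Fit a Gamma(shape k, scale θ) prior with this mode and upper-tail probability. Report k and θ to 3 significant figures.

k ≈ 11, θ ≈ 3.61

Gamma(k,θ) with k>1 has mode (k−1)θ, so θ = 36/(k−1).
Need P(X < 55.5) = 0.9 with θ tied to k this way. Start at k = 2, θ = 36: P(X<55.5) ≈ 0.456.
Too low — raise k to concentrate. Iterating converges to k ≈ 11.
Then θ = 36/(11−1) ≈ 3.61.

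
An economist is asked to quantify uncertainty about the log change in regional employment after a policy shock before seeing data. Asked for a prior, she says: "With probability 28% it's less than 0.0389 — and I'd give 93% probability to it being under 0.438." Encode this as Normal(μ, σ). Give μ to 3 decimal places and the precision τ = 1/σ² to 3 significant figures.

μ = 0.152, τ = 26.6

For Normal(μ,σ), the p-quantile is μ + z_p·σ. Here z_{0.28} = -0.5828, z_{0.93} = 1.476.
So 0.0389 = μ − 0.5828σ and 0.438 = μ + 1.476σ.
Subtracting: σ = (0.438 − 0.0389)/(1.476 − (-0.5828)) = 0.194.
Then μ = 0.0389 − (-0.5828)·0.194 = 0.152.
Precision τ = 1/σ² = 1/0.1939² = 26.6.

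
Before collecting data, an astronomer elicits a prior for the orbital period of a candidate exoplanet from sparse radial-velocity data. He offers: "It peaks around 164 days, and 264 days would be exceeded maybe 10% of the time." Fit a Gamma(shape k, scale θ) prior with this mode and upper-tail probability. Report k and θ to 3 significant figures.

Gamma(k,θ) with k>1 has mode (k−1)θ, so θ = 164/(k−1).
Need P(X < 264) = 0.9 with θ tied to k this way. Start at k = 2, θ = 164: P(X<264) ≈ 0.478.
Too low — raise k to concentrate. Iterating converges to k ≈ 9.3.
Then θ = 164/(9.3−1) ≈ 19.8.

k ≈ 9.3, θ ≈ 19.8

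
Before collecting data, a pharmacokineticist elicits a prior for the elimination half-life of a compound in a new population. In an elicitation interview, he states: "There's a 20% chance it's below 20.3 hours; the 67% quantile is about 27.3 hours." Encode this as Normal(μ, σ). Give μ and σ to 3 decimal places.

μ = 24.897, σ = 5.462

For Normal(μ,σ), the p-quantile is μ + z_p·σ. Here z_{0.2} = -0.8416, z_{0.67} = 0.4399.
So 20.3 = μ − 0.8416σ and 27.3 = μ + 0.4399σ.
Subtracting: σ = (27.3 − 20.3)/(0.4399 − (-0.8416)) = 5.462.
Then μ = 20.3 − (-0.8416)·5.462 = 24.897.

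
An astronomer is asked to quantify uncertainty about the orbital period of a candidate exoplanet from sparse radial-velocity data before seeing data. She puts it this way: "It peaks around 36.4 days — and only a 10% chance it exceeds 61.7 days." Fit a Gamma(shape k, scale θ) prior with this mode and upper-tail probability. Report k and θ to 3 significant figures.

Gamma(k,θ) with k>1 has mode (k−1)θ, so θ = 36.4/(k−1).
Need P(X < 61.7) = 0.9 with θ tied to k this way. Start at k = 2, θ = 36.4: P(X<61.7) ≈ 0.505.
Too low — raise k to concentrate. Iterating converges to k ≈ 7.8.
Then θ = 36.4/(7.8−1) ≈ 5.36.

k ≈ 7.8, θ ≈ 5.36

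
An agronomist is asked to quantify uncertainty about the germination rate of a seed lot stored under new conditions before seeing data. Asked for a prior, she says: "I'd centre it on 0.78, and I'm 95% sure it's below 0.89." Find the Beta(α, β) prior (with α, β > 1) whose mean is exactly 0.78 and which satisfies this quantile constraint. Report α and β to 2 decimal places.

α ≈ 23.89, β ≈ 6.74

With mean 0.78 fixed, write α = 0.78s, β = 0.22s where s = α+β.
Need P(θ < 0.89) = 0.95 under Beta(0.78s, 0.22s). Normal approximation: (q−m)/√(m(1−m)/s) ≈ z_{0.95} = 1.64, so s ≈ 0.78·0.22·(1.64)²/(0.89−0.78)² = 38.4.
At s = 38.4: P(θ<0.89) ≈ 0.969. Adjusting to match 0.95 gives s ≈ 30.63.
So α = 0.78·30.63 ≈ 23.89, β = 0.22·30.63 ≈ 6.74.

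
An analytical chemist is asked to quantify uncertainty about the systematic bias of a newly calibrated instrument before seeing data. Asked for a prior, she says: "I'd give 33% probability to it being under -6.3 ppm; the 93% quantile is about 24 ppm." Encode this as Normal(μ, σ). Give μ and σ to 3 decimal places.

For Normal(μ,σ), the p-quantile is μ + z_p·σ. Here z_{0.33} = -0.4399, z_{0.93} = 1.476.
So -6.3 = μ − 0.4399σ and 24 = μ + 1.476σ.
Subtracting: σ = (24 − -6.3)/(1.476 − (-0.4399)) = 15.817.
Then μ = -6.3 − (-0.4399)·15.817 = 0.658.

μ = 0.658, σ = 15.817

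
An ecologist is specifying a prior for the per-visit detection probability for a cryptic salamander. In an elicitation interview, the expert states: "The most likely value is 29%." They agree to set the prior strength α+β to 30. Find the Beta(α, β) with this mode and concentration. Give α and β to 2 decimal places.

α = 9.12, β = 20.88

For α,β > 1 the Beta mode is (α−1)/(α+β−2). With α+β = 30, the mode is (α−1)/28.
Set (α−1)/28 = 0.29 → α = 1 + 0.29·28 = 9.12.
β = 30 − α = 20.88.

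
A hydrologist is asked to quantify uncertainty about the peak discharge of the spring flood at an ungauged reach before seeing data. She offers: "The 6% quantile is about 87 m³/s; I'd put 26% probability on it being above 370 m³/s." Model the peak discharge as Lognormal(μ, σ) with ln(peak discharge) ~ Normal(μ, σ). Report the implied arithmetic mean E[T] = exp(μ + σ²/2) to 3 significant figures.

If T ~ Lognormal(μ,σ) then ln T ~ Normal(μ,σ), so the p-quantile of ln T is μ + z_p·σ.
ln(87) = 4.466 and ln(370) = 5.914; z_{0.06} = -1.555, z_{0.74} = 0.6433.
σ = (5.914 − 4.466)/(0.6433 − (-1.555)) = 0.659.
μ = 4.466 − (-1.555)·0.659 = 5.490.
E[T] = exp(μ + σ²/2) = exp(5.490 + 0.2169) = 301 m³/s.

E[T] ≈ 301 m³/s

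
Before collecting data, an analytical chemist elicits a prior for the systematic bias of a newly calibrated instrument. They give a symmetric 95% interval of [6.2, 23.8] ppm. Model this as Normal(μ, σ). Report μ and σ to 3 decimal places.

A symmetric 95% interval runs μ ± z·σ with z = 1.96.
Half-width = 8.8, so σ = 8.8/1.96 = 4.490.
μ is the interval midpoint, 15.000.

μ = 15.000, σ = 4.490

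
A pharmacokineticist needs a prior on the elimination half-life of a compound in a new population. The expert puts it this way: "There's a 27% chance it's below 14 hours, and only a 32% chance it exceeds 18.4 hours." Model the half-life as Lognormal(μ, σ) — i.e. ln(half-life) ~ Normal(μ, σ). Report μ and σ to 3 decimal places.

μ ≈ 2.794, σ ≈ 0.253

If T ~ Lognormal(μ,σ) then ln T ~ Normal(μ,σ), so the p-quantile of ln T is μ + z_p·σ.
ln(14) = 2.639 and ln(18.4) = 2.912; z_{0.27} = -0.6128, z_{0.68} = 0.4677.
σ = (2.912 − 2.639)/(0.4677 − (-0.6128)) = 0.253.
μ = 2.639 − (-0.6128)·0.253 = 2.794.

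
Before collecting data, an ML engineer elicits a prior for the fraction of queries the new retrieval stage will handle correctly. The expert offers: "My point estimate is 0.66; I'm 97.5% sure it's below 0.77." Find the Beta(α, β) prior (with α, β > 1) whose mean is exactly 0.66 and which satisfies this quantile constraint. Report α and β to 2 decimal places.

With mean 0.66 fixed, write α = 0.66s, β = 0.34s where s = α+β.
Need P(θ < 0.77) = 0.975 under Beta(0.66s, 0.34s). Normal approximation: (q−m)/√(m(1−m)/s) ≈ z_{0.975} = 1.96, so s ≈ 0.66·0.34·(1.96)²/(0.77−0.66)² = 71.2.
At s = 71.2: P(θ<0.77) ≈ 0.981. Adjusting to match 0.975 gives s ≈ 63.95.
So α = 0.66·63.95 ≈ 42.21, β = 0.34·63.95 ≈ 21.74.

α ≈ 42.21, β ≈ 21.74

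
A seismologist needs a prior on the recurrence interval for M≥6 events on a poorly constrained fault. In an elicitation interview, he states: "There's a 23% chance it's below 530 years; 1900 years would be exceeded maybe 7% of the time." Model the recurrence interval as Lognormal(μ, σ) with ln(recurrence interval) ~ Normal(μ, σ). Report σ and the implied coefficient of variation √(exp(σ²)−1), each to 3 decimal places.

If T ~ Lognormal(μ,σ) then ln T ~ Normal(μ,σ), so the p-quantile of ln T is μ + z_p·σ.
ln(530) = 6.273 and ln(1900) = 7.55; z_{0.23} = -0.7388, z_{0.93} = 1.476.
σ = (7.55 − 6.273)/(1.476 − (-0.7388)) = 0.576.
μ = 6.273 − (-0.7388)·0.576 = 6.699.
CV = √(exp(σ²)−1) = √(exp(0.3323)−1) = 0.628.

σ ≈ 0.576, CV ≈ 0.628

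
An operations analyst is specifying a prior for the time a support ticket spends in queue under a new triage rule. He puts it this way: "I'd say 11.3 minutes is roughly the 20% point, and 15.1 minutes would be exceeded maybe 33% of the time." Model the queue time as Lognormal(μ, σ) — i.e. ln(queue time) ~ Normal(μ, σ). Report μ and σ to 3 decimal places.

μ ≈ 2.615, σ ≈ 0.226

If T ~ Lognormal(μ,σ) then ln T ~ Normal(μ,σ), so the p-quantile of ln T is μ + z_p·σ.
ln(11.3) = 2.425 and ln(15.1) = 2.715; z_{0.2} = -0.8416, z_{0.67} = 0.4399.
σ = (2.715 − 2.425)/(0.4399 − (-0.8416)) = 0.226.
μ = 2.425 − (-0.8416)·0.226 = 2.615.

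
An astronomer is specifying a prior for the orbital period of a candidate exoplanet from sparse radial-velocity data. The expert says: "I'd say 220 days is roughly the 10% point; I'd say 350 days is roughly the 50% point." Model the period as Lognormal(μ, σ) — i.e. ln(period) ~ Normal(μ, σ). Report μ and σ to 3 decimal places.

μ ≈ 5.858, σ ≈ 0.362

If T ~ Lognormal(μ,σ) then ln T ~ Normal(μ,σ), so the p-quantile of ln T is μ + z_p·σ.
ln(220) = 5.394 and ln(350) = 5.858; z_{0.1} = -1.282, z_{0.5} = 0.
σ = (5.858 − 5.394)/(0 − (-1.282)) = 0.362.
μ = 5.394 − (-1.282)·0.362 = 5.858.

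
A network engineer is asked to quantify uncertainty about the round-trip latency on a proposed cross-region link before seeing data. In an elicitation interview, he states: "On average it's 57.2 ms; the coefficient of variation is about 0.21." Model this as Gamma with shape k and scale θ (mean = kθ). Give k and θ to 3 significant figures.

k ≈ 22.7, θ ≈ 2.52

For Gamma(k, scale θ): mean = kθ, variance = kθ², so CV = 1/√k.
CV = 0.21, hence k = 1/CV² = 22.7.
Then θ = mean/k = 57.2/22.7 = 2.52.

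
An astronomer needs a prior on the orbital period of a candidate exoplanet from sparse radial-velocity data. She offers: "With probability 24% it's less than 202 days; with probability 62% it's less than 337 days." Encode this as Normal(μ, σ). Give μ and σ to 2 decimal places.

μ = 296.24, σ = 133.43

For Normal(μ,σ), the p-quantile is μ + z_p·σ. Here z_{0.24} = -0.7063, z_{0.62} = 0.3055.
So 202 = μ − 0.7063σ and 337 = μ + 0.3055σ.
Subtracting: σ = (337 − 202)/(0.3055 − (-0.7063)) = 133.43.
Then μ = 202 − (-0.7063)·133.43 = 296.24.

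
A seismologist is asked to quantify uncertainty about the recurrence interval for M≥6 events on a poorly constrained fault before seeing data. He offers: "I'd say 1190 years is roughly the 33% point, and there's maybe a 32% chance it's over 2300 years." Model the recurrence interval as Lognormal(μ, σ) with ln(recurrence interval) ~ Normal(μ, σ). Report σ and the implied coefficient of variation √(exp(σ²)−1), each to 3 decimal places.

If T ~ Lognormal(μ,σ) then ln T ~ Normal(μ,σ), so the p-quantile of ln T is μ + z_p·σ.
ln(1190) = 7.082 and ln(2300) = 7.741; z_{0.33} = -0.4399, z_{0.68} = 0.4677.
σ = (7.741 − 7.082)/(0.4677 − (-0.4399)) = 0.726.
μ = 7.082 − (-0.4399)·0.726 = 7.401.
CV = √(exp(σ²)−1) = √(exp(0.5271)−1) = 0.833.

σ ≈ 0.726, CV ≈ 0.833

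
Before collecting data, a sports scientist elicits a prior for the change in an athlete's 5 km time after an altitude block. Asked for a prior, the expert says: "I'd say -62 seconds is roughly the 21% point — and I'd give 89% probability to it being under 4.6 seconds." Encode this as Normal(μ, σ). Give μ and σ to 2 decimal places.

For Normal(μ,σ), the p-quantile is μ + z_p·σ. Here z_{0.21} = -0.8064, z_{0.89} = 1.227.
So -62 = μ − 0.8064σ and 4.6 = μ + 1.227σ.
Subtracting: σ = (4.6 − -62)/(1.227 − (-0.8064)) = 32.76.
Then μ = -62 − (-0.8064)·32.76 = -35.58.

μ = -35.58, σ = 32.76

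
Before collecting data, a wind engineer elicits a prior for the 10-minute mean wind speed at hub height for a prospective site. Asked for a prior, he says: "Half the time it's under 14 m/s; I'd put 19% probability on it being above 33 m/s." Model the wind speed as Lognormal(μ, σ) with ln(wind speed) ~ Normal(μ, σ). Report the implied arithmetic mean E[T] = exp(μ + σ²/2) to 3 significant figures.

E[T] ≈ 22.6 m/s

If T ~ Lognormal(μ,σ) then ln T ~ Normal(μ,σ), so the p-quantile of ln T is μ + z_p·σ.
ln(14) = 2.639 and ln(33) = 3.497; z_{0.5} = 0, z_{0.81} = 0.8779.
σ = (3.497 − 2.639)/(0.8779 − (0)) = 0.977.
μ = 2.639 − (0)·0.977 = 2.639.
E[T] = exp(μ + σ²/2) = exp(2.639 + 0.4770) = 22.6 m/s.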